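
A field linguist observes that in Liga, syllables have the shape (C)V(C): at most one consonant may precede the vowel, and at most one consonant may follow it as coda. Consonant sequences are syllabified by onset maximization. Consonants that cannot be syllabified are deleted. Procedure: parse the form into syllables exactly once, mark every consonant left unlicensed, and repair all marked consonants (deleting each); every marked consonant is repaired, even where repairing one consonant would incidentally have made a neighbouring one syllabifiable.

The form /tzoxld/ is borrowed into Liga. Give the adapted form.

Syllabifying with onset maximization leaves /t/, /l/, /d/ stranded (at most one coda consonant is licensed; onsets are limited to one consonant).
Deletion applies to /t/, /l/, /d/.

zox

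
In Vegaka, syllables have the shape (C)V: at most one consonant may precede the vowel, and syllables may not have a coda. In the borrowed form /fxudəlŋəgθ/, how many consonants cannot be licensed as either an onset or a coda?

4

Syllabifying with onset maximization leaves /f/, /l/, /g/, /θ/ stranded (no codas are permitted; onsets are limited to one consonant).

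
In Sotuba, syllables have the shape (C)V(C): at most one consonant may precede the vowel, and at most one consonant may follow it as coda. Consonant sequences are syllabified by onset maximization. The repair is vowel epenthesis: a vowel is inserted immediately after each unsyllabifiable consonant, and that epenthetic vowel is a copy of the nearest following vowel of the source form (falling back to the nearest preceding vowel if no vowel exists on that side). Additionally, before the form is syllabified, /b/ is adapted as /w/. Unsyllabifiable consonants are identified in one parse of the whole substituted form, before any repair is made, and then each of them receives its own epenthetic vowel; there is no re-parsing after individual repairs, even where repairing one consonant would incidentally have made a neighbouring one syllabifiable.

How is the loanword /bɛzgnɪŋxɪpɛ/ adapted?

wɛzgɪnɪŋxɪpɛ

Substitution: /b/ → /w/, giving /wɛzgnɪŋxɪpɛ/.
Syllabifying with onset maximization leaves /g/ stranded (at most one coda consonant is licensed; onsets are limited to one consonant).
Epenthesis after each stranded consonant: /g/ → /gɪ/.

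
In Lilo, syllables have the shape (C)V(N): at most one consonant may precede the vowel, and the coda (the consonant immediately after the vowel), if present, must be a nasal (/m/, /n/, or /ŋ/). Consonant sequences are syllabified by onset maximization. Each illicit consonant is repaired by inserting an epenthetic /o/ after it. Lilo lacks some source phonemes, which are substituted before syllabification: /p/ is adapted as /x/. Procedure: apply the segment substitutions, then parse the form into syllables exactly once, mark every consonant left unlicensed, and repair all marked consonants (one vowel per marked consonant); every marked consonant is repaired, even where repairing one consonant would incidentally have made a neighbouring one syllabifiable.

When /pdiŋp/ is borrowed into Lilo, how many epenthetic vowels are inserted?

2

After substitution the input is /xdiŋx/.
The unsyllabifiable consonants are /x/, /x/; each receives one epenthetic vowel.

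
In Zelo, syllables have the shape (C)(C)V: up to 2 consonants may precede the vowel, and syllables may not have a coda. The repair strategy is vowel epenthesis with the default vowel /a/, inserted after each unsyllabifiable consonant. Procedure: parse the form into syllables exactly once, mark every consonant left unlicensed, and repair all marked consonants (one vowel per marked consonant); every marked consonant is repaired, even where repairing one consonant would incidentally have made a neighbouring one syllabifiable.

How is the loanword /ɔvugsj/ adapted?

ɔvugasaja

Syllabifying with onset maximization leaves /g/, /s/, /j/ stranded (no codas are permitted; onsets may contain at most 2 consonants).
Inserting the epenthetic vowel yields /g/ → /ga/, /s/ → /sa/, /j/ → /ja/.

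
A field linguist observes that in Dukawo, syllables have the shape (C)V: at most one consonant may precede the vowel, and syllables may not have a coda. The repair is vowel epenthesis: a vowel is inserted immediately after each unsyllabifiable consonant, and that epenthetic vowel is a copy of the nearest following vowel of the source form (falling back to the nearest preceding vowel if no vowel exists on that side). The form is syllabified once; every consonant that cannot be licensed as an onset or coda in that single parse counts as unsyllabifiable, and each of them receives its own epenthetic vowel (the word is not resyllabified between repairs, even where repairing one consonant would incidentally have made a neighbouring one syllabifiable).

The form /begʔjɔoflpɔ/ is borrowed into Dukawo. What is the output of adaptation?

begɔʔɔjɔofɔlɔpɔ

The consonants /g/, /ʔ/, /f/, /l/ cannot be parsed into a legal (C)V syllable (no codas are permitted; onsets are limited to one consonant).
Epenthesis after each stranded consonant: /g/ → /gɔ/, /ʔ/ → /ʔɔ/, /f/ → /fɔ/, /l/ → /lɔ/.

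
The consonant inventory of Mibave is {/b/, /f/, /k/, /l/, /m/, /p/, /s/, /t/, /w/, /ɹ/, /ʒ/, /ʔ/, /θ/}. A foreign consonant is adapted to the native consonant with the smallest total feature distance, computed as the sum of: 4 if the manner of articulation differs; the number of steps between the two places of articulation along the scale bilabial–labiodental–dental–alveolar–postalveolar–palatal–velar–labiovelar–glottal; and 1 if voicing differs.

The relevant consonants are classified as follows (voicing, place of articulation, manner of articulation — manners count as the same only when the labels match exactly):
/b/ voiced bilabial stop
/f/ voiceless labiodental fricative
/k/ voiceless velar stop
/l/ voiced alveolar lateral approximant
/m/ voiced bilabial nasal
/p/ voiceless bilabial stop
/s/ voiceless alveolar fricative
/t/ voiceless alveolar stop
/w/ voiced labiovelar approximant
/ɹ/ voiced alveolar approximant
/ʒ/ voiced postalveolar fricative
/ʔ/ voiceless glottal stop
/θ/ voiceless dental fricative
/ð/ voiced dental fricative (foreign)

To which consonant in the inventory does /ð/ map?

/θ/ is closest: same manner (fricative), place distance 0 (dental→dental), voicing differs (+1); total 1. Next closest is /f/ at distance 2.

θ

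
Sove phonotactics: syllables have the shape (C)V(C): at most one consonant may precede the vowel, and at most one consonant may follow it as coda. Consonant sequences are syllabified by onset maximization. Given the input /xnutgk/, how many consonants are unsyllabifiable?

3

The consonants /x/, /g/, /k/ cannot be parsed into a legal (C)V(C) syllable (at most one coda consonant is licensed; onsets are limited to one consonant).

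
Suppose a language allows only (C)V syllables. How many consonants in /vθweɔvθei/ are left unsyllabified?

3

Under (C)V, the unsyllabifiable consonants are /v/, /θ/, /v/ (no codas are permitted; onsets are limited to one consonant).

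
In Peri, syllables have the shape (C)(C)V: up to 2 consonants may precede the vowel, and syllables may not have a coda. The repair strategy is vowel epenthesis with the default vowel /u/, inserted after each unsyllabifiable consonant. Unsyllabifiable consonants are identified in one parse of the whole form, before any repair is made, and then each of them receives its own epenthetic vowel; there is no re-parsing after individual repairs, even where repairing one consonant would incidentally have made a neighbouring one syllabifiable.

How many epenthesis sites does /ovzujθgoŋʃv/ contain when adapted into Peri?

The unsyllabifiable consonants are /j/, /ŋ/, /ʃ/, /v/; each receives one epenthetic vowel.

4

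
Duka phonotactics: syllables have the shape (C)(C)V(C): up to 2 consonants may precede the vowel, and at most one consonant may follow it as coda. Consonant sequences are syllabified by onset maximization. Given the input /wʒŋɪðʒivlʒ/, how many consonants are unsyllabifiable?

Under (C)(C)V(C), the unsyllabifiable consonants are /w/, /l/, /ʒ/ (at most one coda consonant is licensed; onsets may contain at most 2 consonants).

3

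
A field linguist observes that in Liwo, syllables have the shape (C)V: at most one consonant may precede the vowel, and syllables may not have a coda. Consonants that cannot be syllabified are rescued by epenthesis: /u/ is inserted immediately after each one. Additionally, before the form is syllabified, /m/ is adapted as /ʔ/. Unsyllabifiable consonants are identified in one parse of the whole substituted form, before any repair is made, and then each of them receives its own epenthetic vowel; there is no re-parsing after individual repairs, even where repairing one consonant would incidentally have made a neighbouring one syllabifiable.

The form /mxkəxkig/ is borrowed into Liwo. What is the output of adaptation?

Substitution: /m/ → /ʔ/, giving /ʔxkəxkig/.
Syllabifying with onset maximization leaves /ʔ/, /x/, /x/, /g/ stranded (no codas are permitted; onsets are limited to one consonant).
Inserting the epenthetic vowel yields /ʔ/ → /ʔu/, /x/ → /xu/, /x/ → /xu/, /g/ → /gu/.

ʔuxukəxukigu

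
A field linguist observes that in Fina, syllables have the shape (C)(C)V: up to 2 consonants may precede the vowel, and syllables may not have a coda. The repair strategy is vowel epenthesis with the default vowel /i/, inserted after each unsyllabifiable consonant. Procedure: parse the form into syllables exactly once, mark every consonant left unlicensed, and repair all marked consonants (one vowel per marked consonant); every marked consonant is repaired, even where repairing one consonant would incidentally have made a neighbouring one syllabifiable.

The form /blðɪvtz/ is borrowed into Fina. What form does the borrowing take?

bilðɪvitizi

Under (C)(C)V, the unsyllabifiable consonants are /b/, /v/, /t/, /z/ (no codas are permitted; onsets may contain at most 2 consonants).
Inserting the epenthetic vowel yields /b/ → /bi/, /v/ → /vi/, /t/ → /ti/, /z/ → /zi/.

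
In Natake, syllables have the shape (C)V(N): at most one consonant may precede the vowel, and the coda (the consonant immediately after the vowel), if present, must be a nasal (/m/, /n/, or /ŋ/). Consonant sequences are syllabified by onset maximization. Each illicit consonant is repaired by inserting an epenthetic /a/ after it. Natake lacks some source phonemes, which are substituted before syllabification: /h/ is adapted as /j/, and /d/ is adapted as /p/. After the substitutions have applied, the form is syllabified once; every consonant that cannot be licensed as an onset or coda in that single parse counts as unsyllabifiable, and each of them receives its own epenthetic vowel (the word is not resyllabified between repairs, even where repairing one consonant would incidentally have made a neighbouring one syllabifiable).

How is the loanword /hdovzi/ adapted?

japovazi

Substitution: /h/ → /j/, /d/ → /p/, giving /jpovzi/.
Syllabifying with onset maximization leaves /j/, /v/ stranded (only a nasal (/m/, /n/, or /ŋ/) is licensed in coda position; onsets are limited to one consonant).
Epenthesis after each stranded consonant: /j/ → /ja/, /v/ → /va/.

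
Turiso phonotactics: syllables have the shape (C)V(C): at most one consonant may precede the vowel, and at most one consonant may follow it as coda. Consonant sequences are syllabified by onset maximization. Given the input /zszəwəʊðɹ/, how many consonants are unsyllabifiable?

Syllabifying with onset maximization leaves /z/, /s/, /ɹ/ stranded (at most one coda consonant is licensed; onsets are limited to one consonant).

3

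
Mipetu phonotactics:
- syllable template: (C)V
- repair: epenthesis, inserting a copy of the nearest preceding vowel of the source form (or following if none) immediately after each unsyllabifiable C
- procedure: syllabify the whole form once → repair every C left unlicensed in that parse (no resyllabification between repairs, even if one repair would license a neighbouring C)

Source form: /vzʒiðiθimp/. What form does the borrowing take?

Syllabifying with onset maximization leaves /v/, /z/, /m/, /p/ stranded (no codas are permitted; onsets are limited to one consonant).
Inserting the epenthetic vowel yields /v/ → /vi/, /z/ → /zi/, /m/ → /mi/, /p/ → /pi/.

viziʒiðiθimipi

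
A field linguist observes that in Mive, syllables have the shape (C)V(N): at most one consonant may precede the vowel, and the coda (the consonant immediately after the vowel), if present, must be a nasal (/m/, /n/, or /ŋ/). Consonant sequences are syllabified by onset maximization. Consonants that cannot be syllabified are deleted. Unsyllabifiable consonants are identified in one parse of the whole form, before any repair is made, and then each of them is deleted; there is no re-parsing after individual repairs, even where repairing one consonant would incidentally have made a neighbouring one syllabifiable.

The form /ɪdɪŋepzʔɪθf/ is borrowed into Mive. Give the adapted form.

The consonants /p/, /z/, /θ/, /f/ cannot be parsed into a legal (C)V(N) syllable (only a nasal (/m/, /n/, or /ŋ/) is licensed in coda position; onsets are limited to one consonant).
Deleting the stranded consonants removes /p/, /z/, /θ/, /f/.

ɪdɪŋeʔɪ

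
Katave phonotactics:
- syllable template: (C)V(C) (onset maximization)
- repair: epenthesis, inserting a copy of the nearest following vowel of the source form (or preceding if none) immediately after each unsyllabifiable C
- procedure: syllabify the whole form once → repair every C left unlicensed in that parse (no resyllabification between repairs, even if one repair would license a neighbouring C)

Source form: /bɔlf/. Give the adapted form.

bɔlfɔ

The consonants /f/ cannot be parsed into a legal (C)V(C) syllable (at most one coda consonant is licensed; onsets are limited to one consonant).
Epenthesis after each stranded consonant: /f/ → /fɔ/.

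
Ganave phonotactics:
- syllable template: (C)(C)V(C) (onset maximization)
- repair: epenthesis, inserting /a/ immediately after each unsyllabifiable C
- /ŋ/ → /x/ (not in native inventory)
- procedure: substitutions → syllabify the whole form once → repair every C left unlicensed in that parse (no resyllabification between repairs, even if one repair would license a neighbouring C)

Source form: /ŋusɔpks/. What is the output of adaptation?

Substitution: /ŋ/ → /x/, giving /xusɔpks/.
Under (C)(C)V(C), the unsyllabifiable consonants are /k/, /s/ (at most one coda consonant is licensed; onsets may contain at most 2 consonants).
Epenthesis after each stranded consonant: /k/ → /ka/, /s/ → /sa/.

xusɔpkasa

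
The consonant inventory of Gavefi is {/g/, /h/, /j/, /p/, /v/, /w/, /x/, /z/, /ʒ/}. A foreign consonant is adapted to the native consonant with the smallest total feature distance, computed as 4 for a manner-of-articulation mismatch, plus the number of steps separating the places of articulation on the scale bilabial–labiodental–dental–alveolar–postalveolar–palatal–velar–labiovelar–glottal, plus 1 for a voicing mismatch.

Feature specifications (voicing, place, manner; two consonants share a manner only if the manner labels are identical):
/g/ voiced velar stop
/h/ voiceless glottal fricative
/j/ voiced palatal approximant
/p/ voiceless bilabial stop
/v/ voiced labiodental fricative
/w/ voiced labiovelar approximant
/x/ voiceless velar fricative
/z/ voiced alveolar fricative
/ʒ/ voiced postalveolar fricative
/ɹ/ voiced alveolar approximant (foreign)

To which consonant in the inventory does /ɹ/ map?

/j/ is closest: same manner (approximant), place distance 2 (alveolar→palatal), same voicing; total 2. Next closest is /w/ at distance 4.

j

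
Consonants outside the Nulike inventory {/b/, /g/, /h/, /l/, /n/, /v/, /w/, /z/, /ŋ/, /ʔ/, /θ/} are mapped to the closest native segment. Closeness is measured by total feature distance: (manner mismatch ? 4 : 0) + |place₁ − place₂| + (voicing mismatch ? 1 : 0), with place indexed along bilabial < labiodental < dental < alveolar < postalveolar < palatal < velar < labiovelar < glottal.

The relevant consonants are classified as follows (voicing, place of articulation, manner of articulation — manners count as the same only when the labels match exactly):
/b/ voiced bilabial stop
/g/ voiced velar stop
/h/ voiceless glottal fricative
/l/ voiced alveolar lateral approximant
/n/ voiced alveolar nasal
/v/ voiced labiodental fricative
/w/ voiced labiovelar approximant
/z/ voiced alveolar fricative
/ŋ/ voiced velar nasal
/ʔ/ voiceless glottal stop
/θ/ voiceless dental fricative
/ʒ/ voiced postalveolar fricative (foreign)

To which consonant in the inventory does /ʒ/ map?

z

/z/ is closest: same manner (fricative), place distance 1 (postalveolar→alveolar), same voicing; total 1. Next closest is /v/ at distance 3.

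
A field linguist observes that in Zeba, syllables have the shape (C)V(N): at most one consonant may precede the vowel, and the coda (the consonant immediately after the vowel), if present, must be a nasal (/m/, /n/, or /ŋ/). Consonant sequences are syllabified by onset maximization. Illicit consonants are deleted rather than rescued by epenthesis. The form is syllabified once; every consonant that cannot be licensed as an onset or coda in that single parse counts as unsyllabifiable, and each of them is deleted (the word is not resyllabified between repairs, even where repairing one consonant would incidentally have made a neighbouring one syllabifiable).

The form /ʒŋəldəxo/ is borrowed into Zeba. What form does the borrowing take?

ŋədəxo

Under (C)V(N), the unsyllabifiable consonants are /ʒ/, /l/ (only a nasal (/m/, /n/, or /ŋ/) is licensed in coda position; onsets are limited to one consonant).
Deleting the stranded consonants removes /ʒ/, /l/.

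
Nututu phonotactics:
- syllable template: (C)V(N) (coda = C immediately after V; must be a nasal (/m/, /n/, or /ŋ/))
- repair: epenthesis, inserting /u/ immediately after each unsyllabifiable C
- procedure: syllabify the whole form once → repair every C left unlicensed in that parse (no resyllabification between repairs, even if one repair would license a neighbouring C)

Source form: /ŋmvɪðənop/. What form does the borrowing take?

ŋumuvɪðənopu

Syllabifying with onset maximization leaves /ŋ/, /m/, /p/ stranded (only a nasal (/m/, /n/, or /ŋ/) is licensed in coda position; onsets are limited to one consonant).
Each unlicensed consonant becomes the onset of a new syllable: /ŋ/ → /ŋu/, /m/ → /mu/, /p/ → /pu/.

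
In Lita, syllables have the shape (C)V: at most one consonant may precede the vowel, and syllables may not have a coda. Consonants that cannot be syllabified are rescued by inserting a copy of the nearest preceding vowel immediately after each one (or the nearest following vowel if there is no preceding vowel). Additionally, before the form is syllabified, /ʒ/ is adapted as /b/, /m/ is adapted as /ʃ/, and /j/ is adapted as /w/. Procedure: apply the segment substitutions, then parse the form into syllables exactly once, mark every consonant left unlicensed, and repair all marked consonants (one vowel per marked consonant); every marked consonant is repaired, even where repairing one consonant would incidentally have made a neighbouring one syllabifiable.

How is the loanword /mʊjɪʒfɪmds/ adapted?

Substitution: /m/ → /ʃ/, /j/ → /w/, /ʒ/ → /b/, giving /ʃʊwɪbfɪʃds/.
Under (C)V, the unsyllabifiable consonants are /b/, /ʃ/, /d/, /s/ (no codas are permitted; onsets are limited to one consonant).
Each unlicensed consonant becomes the onset of a new syllable: /b/ → /bɪ/, /ʃ/ → /ʃɪ/, /d/ → /dɪ/, /s/ → /sɪ/.

ʃʊwɪbɪfɪʃɪdɪsɪ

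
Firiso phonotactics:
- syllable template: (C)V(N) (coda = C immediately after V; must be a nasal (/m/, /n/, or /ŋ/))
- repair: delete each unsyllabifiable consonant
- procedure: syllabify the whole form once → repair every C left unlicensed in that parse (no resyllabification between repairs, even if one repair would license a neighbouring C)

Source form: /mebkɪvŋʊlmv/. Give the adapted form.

Syllabifying with onset maximization leaves /b/, /v/, /l/, /m/, /v/ stranded (only a nasal (/m/, /n/, or /ŋ/) is licensed in coda position; onsets are limited to one consonant).
Deletion applies to /b/, /v/, /l/, /m/, /v/.

mekɪŋʊ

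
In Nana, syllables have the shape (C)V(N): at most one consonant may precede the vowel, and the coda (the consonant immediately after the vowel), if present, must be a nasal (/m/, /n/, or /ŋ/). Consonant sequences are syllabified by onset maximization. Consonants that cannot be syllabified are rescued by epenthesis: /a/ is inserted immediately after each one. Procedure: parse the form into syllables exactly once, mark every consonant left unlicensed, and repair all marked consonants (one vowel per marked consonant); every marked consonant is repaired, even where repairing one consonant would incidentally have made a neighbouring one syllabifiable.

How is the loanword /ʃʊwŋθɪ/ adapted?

The consonants /w/, /ŋ/ cannot be parsed into a legal (C)V(N) syllable (only a nasal (/m/, /n/, or /ŋ/) is licensed in coda position; onsets are limited to one consonant).
Inserting the epenthetic vowel yields /w/ → /wa/, /ŋ/ → /ŋa/.

ʃʊwaŋaθɪ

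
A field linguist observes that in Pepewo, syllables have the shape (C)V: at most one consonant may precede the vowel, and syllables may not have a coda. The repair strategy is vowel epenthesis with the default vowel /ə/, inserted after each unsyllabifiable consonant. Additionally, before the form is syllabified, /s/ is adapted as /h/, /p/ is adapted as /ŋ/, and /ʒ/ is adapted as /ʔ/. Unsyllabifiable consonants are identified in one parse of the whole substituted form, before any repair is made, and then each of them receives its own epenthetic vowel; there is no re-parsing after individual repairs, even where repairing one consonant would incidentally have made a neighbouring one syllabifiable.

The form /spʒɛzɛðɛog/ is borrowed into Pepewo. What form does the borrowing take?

həŋəʔɛzɛðɛogə

Substitution: /s/ → /h/, /p/ → /ŋ/, /ʒ/ → /ʔ/, giving /hŋʔɛzɛðɛog/.
Syllabifying with onset maximization leaves /h/, /ŋ/, /g/ stranded (no codas are permitted; onsets are limited to one consonant).
Each unlicensed consonant becomes the onset of a new syllable: /h/ → /hə/, /ŋ/ → /ŋə/, /g/ → /gə/.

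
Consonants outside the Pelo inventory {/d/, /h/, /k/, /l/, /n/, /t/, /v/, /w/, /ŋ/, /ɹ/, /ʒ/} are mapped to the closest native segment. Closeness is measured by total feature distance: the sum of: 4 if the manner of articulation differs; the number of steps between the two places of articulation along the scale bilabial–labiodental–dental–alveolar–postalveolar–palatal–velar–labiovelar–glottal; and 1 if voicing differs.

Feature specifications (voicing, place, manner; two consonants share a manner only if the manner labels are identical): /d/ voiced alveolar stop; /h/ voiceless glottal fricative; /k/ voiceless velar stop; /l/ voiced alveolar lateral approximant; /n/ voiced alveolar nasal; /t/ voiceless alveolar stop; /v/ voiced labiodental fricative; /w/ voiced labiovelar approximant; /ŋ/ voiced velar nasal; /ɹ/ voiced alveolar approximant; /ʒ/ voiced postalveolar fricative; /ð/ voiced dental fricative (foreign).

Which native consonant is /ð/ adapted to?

/v/ is closest: same manner (fricative), place distance 1 (dental→labiodental), same voicing; total 1. Next closest is /ʒ/ at distance 2.

v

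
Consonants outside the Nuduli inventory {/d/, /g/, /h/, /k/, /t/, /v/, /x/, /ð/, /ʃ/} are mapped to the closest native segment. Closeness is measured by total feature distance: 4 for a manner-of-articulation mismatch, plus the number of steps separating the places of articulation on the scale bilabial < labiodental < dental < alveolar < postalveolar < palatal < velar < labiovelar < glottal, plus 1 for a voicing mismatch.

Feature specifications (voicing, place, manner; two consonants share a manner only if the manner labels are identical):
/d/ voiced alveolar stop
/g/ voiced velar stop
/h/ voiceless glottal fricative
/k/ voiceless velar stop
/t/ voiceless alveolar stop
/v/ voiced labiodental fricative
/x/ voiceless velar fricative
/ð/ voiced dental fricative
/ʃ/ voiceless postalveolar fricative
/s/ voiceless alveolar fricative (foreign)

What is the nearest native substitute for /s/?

/ʃ/ is closest: same manner (fricative), place distance 1 (alveolar→postalveolar), same voicing; total 1. Next closest is /ð/ at distance 2.

ʃ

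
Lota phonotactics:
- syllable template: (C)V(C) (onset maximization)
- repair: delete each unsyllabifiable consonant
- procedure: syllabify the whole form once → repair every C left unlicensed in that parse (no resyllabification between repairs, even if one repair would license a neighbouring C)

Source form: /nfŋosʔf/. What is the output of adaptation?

ŋos

Syllabifying with onset maximization leaves /n/, /f/, /ʔ/, /f/ stranded (at most one coda consonant is licensed; onsets are limited to one consonant).
Deletion applies to /n/, /f/, /ʔ/, /f/.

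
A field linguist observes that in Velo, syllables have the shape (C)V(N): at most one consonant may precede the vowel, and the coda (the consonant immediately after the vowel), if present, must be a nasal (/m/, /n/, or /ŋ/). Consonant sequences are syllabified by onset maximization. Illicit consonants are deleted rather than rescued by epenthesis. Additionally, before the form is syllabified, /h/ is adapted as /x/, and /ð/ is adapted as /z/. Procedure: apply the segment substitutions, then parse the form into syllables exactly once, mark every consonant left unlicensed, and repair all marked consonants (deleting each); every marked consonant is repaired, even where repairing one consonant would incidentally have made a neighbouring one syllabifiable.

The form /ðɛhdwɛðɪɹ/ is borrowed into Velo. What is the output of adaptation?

Substitution: /ð/ → /z/, /h/ → /x/, giving /zɛxdwɛzɪɹ/.
Under (C)V(N), the unsyllabifiable consonants are /x/, /d/, /ɹ/ (only a nasal (/m/, /n/, or /ŋ/) is licensed in coda position; onsets are limited to one consonant).
Deletion applies to /x/, /d/, /ɹ/.

zɛwɛzɪ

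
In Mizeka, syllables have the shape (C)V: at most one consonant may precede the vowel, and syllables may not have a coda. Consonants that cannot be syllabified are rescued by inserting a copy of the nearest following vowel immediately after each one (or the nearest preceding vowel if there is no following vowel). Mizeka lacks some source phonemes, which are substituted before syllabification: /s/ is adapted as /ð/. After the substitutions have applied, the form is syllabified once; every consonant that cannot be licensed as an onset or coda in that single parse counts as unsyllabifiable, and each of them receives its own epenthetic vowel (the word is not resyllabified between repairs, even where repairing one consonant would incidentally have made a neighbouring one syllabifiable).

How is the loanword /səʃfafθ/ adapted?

ðəʃafafaθa

Substitution: /s/ → /ð/, giving /ðəʃfafθ/.
Syllabifying with onset maximization leaves /ʃ/, /f/, /θ/ stranded (no codas are permitted; onsets are limited to one consonant).
Inserting the epenthetic vowel yields /ʃ/ → /ʃa/, /f/ → /fa/, /θ/ → /θa/.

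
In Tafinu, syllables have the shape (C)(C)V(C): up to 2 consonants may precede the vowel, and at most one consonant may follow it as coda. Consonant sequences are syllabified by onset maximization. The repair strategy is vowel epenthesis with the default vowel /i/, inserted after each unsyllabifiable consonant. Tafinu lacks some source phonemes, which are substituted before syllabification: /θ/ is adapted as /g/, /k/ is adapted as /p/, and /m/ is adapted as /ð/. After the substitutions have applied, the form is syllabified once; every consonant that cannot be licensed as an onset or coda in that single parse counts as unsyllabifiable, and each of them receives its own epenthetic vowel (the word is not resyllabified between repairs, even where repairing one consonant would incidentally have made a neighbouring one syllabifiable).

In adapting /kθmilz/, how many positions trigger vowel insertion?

2

After substitution the input is /pgðilz/.
The unsyllabifiable consonants are /p/, /z/; each receives one epenthetic vowel.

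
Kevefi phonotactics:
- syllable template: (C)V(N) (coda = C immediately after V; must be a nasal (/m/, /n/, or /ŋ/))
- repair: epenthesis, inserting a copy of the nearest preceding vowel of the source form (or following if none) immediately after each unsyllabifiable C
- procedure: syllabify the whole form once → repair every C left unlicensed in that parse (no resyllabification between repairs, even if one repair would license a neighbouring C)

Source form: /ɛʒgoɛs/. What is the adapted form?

ɛʒɛgoɛsɛ

Under (C)V(N), the unsyllabifiable consonants are /ʒ/, /s/ (only a nasal (/m/, /n/, or /ŋ/) is licensed in coda position; onsets are limited to one consonant).
Epenthesis after each stranded consonant: /ʒ/ → /ʒɛ/, /s/ → /sɛ/.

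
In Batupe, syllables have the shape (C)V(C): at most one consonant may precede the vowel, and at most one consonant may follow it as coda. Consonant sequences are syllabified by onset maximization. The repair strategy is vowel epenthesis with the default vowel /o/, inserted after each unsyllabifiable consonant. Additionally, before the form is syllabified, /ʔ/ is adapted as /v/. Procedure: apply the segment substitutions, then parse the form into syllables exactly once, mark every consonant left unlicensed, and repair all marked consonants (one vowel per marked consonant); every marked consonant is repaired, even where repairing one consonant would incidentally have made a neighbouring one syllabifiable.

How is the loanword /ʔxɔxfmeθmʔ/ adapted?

voxɔxfomeθmovo

Substitution: /ʔ/ → /v/, giving /vxɔxfmeθmv/.
Under (C)V(C), the unsyllabifiable consonants are /v/, /f/, /m/, /v/ (at most one coda consonant is licensed; onsets are limited to one consonant).
Each unlicensed consonant becomes the onset of a new syllable: /v/ → /vo/, /f/ → /fo/, /m/ → /mo/, /v/ → /vo/.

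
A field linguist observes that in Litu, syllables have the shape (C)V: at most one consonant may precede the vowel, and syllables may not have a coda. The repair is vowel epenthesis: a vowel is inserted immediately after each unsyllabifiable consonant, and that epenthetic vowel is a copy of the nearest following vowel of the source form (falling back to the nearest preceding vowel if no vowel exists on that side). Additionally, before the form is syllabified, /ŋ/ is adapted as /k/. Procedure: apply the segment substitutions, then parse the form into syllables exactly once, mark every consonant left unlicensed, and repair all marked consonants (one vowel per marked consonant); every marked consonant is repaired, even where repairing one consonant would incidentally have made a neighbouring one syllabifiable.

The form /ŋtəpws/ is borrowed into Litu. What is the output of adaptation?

kətəpəwəsə

Substitution: /ŋ/ → /k/, giving /ktəpws/.
Under (C)V, the unsyllabifiable consonants are /k/, /p/, /w/, /s/ (no codas are permitted; onsets are limited to one consonant).
Inserting the epenthetic vowel yields /k/ → /kə/, /p/ → /pə/, /w/ → /wə/, /s/ → /sə/.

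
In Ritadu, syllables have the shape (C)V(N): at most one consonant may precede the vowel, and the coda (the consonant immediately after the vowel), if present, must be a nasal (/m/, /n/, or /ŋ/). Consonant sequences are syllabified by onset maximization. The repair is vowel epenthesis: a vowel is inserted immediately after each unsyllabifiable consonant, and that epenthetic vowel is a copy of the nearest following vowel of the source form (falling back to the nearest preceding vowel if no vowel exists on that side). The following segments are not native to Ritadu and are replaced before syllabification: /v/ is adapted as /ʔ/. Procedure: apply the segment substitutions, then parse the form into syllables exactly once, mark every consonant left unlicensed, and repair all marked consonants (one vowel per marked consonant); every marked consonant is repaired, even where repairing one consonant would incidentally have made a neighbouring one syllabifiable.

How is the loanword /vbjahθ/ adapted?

Substitution: /v/ → /ʔ/, giving /ʔbjahθ/.
The consonants /ʔ/, /b/, /h/, /θ/ cannot be parsed into a legal (C)V(N) syllable (only a nasal (/m/, /n/, or /ŋ/) is licensed in coda position; onsets are limited to one consonant).
Inserting the epenthetic vowel yields /ʔ/ → /ʔa/, /b/ → /ba/, /h/ → /ha/, /θ/ → /θa/.

ʔabajahaθa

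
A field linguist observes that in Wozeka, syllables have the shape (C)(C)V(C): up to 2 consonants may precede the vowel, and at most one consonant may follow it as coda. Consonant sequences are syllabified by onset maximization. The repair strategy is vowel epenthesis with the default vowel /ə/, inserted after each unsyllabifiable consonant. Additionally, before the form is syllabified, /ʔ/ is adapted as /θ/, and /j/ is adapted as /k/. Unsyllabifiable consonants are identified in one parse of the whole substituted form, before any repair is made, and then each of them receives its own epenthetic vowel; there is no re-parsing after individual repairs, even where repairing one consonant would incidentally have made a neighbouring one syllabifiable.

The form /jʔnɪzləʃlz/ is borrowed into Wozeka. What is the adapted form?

kəθnɪzləʃləzə

Substitution: /j/ → /k/, /ʔ/ → /θ/, giving /kθnɪzləʃlz/.
Syllabifying with onset maximization leaves /k/, /l/, /z/ stranded (at most one coda consonant is licensed; onsets may contain at most 2 consonants).
Epenthesis after each stranded consonant: /k/ → /kə/, /l/ → /lə/, /z/ → /zə/.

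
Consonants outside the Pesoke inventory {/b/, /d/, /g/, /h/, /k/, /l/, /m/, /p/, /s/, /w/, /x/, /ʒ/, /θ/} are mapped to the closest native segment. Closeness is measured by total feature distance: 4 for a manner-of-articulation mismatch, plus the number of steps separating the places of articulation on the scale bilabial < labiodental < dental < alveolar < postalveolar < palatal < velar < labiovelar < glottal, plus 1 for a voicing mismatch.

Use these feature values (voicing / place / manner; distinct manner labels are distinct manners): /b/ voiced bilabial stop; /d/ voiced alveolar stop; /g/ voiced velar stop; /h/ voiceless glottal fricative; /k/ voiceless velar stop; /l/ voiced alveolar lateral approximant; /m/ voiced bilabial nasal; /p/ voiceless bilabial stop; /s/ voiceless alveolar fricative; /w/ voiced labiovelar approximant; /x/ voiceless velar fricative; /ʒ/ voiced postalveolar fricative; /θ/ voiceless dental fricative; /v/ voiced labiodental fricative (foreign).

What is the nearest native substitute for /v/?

θ

/θ/ is closest: same manner (fricative), place distance 1 (labiodental→dental), voicing differs (+1); total 2. Next closest is /s/ at distance 3.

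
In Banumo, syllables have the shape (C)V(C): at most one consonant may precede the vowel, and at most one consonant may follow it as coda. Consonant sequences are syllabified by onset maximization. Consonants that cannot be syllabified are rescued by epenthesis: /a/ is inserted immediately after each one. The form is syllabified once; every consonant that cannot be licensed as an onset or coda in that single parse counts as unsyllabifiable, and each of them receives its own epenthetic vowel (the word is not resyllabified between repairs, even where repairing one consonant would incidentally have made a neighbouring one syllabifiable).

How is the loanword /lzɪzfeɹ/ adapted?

lazɪzfeɹ

The consonants /l/ cannot be parsed into a legal (C)V(C) syllable (at most one coda consonant is licensed; onsets are limited to one consonant).
Epenthesis after each stranded consonant: /l/ → /la/.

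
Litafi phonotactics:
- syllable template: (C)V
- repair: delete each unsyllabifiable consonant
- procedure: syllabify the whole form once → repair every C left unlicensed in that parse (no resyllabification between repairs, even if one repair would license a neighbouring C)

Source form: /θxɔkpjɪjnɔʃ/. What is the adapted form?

Syllabifying with onset maximization leaves /θ/, /k/, /p/, /j/, /ʃ/ stranded (no codas are permitted; onsets are limited to one consonant).
Each unlicensed consonant is deleted: /θ/, /k/, /p/, /j/, /ʃ/.

xɔjɪnɔ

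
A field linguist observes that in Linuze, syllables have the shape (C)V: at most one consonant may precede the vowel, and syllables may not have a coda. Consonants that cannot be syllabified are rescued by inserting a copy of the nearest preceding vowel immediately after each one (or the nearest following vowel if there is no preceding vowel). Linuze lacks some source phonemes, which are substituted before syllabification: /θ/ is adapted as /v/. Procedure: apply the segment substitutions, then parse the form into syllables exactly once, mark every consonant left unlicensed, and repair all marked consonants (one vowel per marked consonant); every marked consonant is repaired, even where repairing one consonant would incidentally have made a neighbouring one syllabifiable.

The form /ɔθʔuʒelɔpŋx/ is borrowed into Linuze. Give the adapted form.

Substitution: /θ/ → /v/, giving /ɔvʔuʒelɔpŋx/.
Under (C)V, the unsyllabifiable consonants are /v/, /p/, /ŋ/, /x/ (no codas are permitted; onsets are limited to one consonant).
Epenthesis after each stranded consonant: /v/ → /vɔ/, /p/ → /pɔ/, /ŋ/ → /ŋɔ/, /x/ → /xɔ/.

ɔvɔʔuʒelɔpɔŋɔxɔ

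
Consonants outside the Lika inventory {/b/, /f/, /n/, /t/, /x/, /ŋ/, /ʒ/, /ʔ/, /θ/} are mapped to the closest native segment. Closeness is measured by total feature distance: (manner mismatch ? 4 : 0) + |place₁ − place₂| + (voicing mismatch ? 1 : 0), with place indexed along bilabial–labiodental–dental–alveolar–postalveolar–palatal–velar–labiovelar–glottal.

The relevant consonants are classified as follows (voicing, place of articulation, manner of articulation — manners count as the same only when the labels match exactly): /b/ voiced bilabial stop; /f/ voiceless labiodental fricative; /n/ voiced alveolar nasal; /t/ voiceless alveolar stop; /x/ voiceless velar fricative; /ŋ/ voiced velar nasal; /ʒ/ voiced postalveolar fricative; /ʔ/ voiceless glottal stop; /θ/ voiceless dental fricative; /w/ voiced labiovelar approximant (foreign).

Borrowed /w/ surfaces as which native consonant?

ŋ

/ŋ/ is closest: manner differs (approximant→nasal, +4), place distance 1 (labiovelar→velar), same voicing; total 5. Next closest is /x/ at distance 6.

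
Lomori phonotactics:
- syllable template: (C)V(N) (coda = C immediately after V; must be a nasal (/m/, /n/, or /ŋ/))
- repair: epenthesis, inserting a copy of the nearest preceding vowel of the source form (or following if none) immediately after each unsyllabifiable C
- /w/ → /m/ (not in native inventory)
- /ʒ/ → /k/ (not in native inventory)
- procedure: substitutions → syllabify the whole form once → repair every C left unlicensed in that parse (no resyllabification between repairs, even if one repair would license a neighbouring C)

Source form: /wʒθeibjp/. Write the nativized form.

mekeθeibijipi

Substitution: /w/ → /m/, /ʒ/ → /k/, giving /mkθeibjp/.
Syllabifying with onset maximization leaves /m/, /k/, /b/, /j/, /p/ stranded (only a nasal (/m/, /n/, or /ŋ/) is licensed in coda position; onsets are limited to one consonant).
Epenthesis after each stranded consonant: /m/ → /me/, /k/ → /ke/, /b/ → /bi/, /j/ → /ji/, /p/ → /pi/.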